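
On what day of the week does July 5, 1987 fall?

Doomsday rule: the anchor day for the 1900s is Wednesday. For year 87: 87÷12 = 7 r 3, and 3÷4 = 0, so 7+3+0 = 10.
Wednesday + 10 ≡ Saturday — that's 1987's doomsday.
In July the doomsday date is Jul 11.
Jul 5 is 6 days before Jul 11; 6 mod 7 = 6, so Saturday − 6 = Sunday.

Sunday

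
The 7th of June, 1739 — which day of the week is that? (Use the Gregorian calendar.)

Sunday

Doomsday rule: the anchor day for the 1700s is Sunday. For year 39: 39÷12 = 3 r 3, and 3÷4 = 0, so 3+3+0 = 6.
Sunday + 6 ≡ Saturday — that's 1739's doomsday.
In June the doomsday date is Jun 6.
Jun 7 is 1 day after Jun 6; 1 mod 7 = 1, so Saturday + 1 = Sunday.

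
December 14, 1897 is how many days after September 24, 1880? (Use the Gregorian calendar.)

6290

Sep 24, 1880 → Sep 24, 1881: 365 days.
Sep 24, 1881 → Sep 24, 1882: 365 days.
Sep 24, 1882 → Sep 24, 1883: 365 days.
Sep 24, 1883 → Sep 24, 1884: 366 days (Feb 29, 1884 is in that span).
Sep 24, 1884 → Sep 24, 1885: 365 days.
Sep 24, 1885 → Sep 24, 1886: 365 days.
Sep 24, 1886 → Sep 24, 1887: 365 days.
Sep 24, 1887 → Sep 24, 1888: 366 days (Feb 29, 1888 is in that span).
Sep 24, 1888 → Sep 24, 1889: 365 days.
Sep 24, 1889 → Sep 24, 1890: 365 days.
Sep 24, 1890 → Sep 24, 1891: 365 days.
Sep 24, 1891 → Sep 24, 1892: 366 days (Feb 29, 1892 is in that span).
Sep 24, 1892 → Sep 24, 1893: 365 days.
Sep 24, 1893 → Sep 24, 1894: 365 days.
Sep 24, 1894 → Sep 24, 1895: 365 days.
Sep 24, 1895 → Sep 24, 1896: 366 days (Feb 29, 1896 is in that span).
Sep 24, 1896 → Sep 24, 1897: 365 days.
Sep 24, 1897 → Oct 24, 1897: 30 days (September has 30).
Oct 24, 1897 → Nov 24, 1897: 31 days (October has 31).
Nov 24, 1897 → Dec 14, 1897: 20 days.
Total: 6290 days.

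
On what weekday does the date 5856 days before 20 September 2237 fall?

First find the weekday of Sep 20, 2237. Doomsday rule: the anchor day for the 2200s is Friday. For year 37: 37÷12 = 3 r 1, and 1÷4 = 0, so 3+1+0 = 4.
Friday + 4 ≡ Tuesday — that's 2237's doomsday.
In September the doomsday date is Sep 5.
Sep 20 is 15 days after Sep 5; 15 mod 7 = 1, so Tuesday + 1 = Wednesday.
5856 mod 7 = 4, so 5856 days before a Wednesday is Wednesday − 4 = Saturday.

Saturday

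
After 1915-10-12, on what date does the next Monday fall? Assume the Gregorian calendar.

October 18, 1915

Oct 12, 1915 is a Tuesday.
From Tuesday to the next Monday is 6 days.
Oct 12, 1915 + 6 = Oct 18, 1915.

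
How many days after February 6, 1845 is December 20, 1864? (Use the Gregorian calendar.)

7257

Feb 6, 1845 → Feb 6, 1846: 365 days.
Feb 6, 1846 → Feb 6, 1847: 365 days.
Feb 6, 1847 → Feb 6, 1848: 365 days.
Feb 6, 1848 → Feb 6, 1849: 366 days (Feb 29, 1848 is in that span).
Feb 6, 1849 → Feb 6, 1850: 365 days.
Feb 6, 1850 → Feb 6, 1851: 365 days.
Feb 6, 1851 → Feb 6, 1852: 365 days.
Feb 6, 1852 → Feb 6, 1853: 366 days (Feb 29, 1852 is in that span).
Feb 6, 1853 → Feb 6, 1854: 365 days.
Feb 6, 1854 → Feb 6, 1855: 365 days.
Feb 6, 1855 → Feb 6, 1856: 365 days.
Feb 6, 1856 → Feb 6, 1857: 366 days (Feb 29, 1856 is in that span).
Feb 6, 1857 → Feb 6, 1858: 365 days.
Feb 6, 1858 → Feb 6, 1859: 365 days.
Feb 6, 1859 → Feb 6, 1860: 365 days.
Feb 6, 1860 → Feb 6, 1861: 366 days (Feb 29, 1860 is in that span).
Feb 6, 1861 → Feb 6, 1862: 365 days.
Feb 6, 1862 → Feb 6, 1863: 365 days.
Feb 6, 1863 → Feb 6, 1864: 365 days.
Feb 6, 1864 → Mar 6, 1864: 29 days (February has 29).
Mar 6, 1864 → Apr 6, 1864: 31 days (March has 31).
Apr 6, 1864 → May 6, 1864: 30 days (April has 30).
May 6, 1864 → Jun 6, 1864: 31 days (May has 31).
Jun 6, 1864 → Jul 6, 1864: 30 days (June has 30).
Jul 6, 1864 → Aug 6, 1864: 31 days (July has 31).
Aug 6, 1864 → Sep 6, 1864: 31 days (August has 31).
Sep 6, 1864 → Oct 6, 1864: 30 days (September has 30).
Oct 6, 1864 → Nov 6, 1864: 31 days (October has 31).
Nov 6, 1864 → Dec 6, 1864: 30 days (November has 30).
Dec 6, 1864 → Dec 20, 1864: 14 days.
Total: 7257 days.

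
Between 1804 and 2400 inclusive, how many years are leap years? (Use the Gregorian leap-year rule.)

Multiples of 4 in [1804,2400]: 150.
Of those, multiples of 100: 6 (not leap unless ÷400).
Multiples of 400: 2.
Leap years = 150 − 6 + 2 = 146.

146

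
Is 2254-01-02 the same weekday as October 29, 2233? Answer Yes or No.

From Oct 29, 2233 to Jan 2, 2254 is 7370 days.
7370 mod 7 = 6, so they are different weekdays.
(Oct 29, 2233 is a Tuesday; Jan 2, 2254 is a Monday.)

No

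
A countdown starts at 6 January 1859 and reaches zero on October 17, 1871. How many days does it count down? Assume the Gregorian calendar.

Jan 6, 1859 → Jan 6, 1860: 365 days.
Jan 6, 1860 → Jan 6, 1861: 366 days (Feb 29, 1860 is in that span).
Jan 6, 1861 → Jan 6, 1862: 365 days.
Jan 6, 1862 → Jan 6, 1863: 365 days.
Jan 6, 1863 → Jan 6, 1864: 365 days.
Jan 6, 1864 → Jan 6, 1865: 366 days (Feb 29, 1864 is in that span).
Jan 6, 1865 → Jan 6, 1866: 365 days.
Jan 6, 1866 → Jan 6, 1867: 365 days.
Jan 6, 1867 → Jan 6, 1868: 365 days.
Jan 6, 1868 → Jan 6, 1869: 366 days (Feb 29, 1868 is in that span).
Jan 6, 1869 → Jan 6, 1870: 365 days.
Jan 6, 1870 → Jan 6, 1871: 365 days.
Jan 6, 1871 → Feb 6, 1871: 31 days (January has 31).
Feb 6, 1871 → Mar 6, 1871: 28 days (February has 28).
Mar 6, 1871 → Apr 6, 1871: 31 days (March has 31).
Apr 6, 1871 → May 6, 1871: 30 days (April has 30).
May 6, 1871 → Jun 6, 1871: 31 days (May has 31).
Jun 6, 1871 → Jul 6, 1871: 30 days (June has 30).
Jul 6, 1871 → Aug 6, 1871: 31 days (July has 31).
Aug 6, 1871 → Sep 6, 1871: 31 days (August has 31).
Sep 6, 1871 → Oct 6, 1871: 30 days (September has 30).
Oct 6, 1871 → Oct 17, 1871: 11 days.
Total: 4667 days.

4667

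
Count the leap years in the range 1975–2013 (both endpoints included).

10

Multiples of 4 in [1975,2013]: 10.
Of those, multiples of 100: 1 (not leap unless ÷400).
Multiples of 400: 1.
Leap years = 10 − 1 + 1 = 10.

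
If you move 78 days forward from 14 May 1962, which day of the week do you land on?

Tuesday

May 14, 1962 is a Monday.
78 mod 7 = 1, so 78 days after a Monday is Monday + 1 = Tuesday.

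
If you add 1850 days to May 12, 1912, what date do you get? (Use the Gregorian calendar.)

+365 (one year) → May 12, 1913 (1485 left).
+365 (one year) → May 12, 1914 (1120 left).
+365 (one year) → May 12, 1915 (755 left).
+366 (one year; includes Feb 29, 1916) → May 12, 1916 (389 left).
May has 31 days: +20 → Jun 1, 1916 (369 left).
Jun has 30 days: +30 → Jul 1, 1916 (339 left).
Jul has 31 days: +31 → Aug 1, 1916 (308 left).
Aug has 31 days: +31 → Sep 1, 1916 (277 left).
Sep has 30 days: +30 → Oct 1, 1916 (247 left).
Oct has 31 days: +31 → Nov 1, 1916 (216 left).
Nov has 30 days: +30 → Dec 1, 1916 (186 left).
Dec has 31 days: +31 → Jan 1, 1917 (155 left).
Jan has 31 days: +31 → Feb 1, 1917 (124 left).
Feb has 28 days: +28 → Mar 1, 1917 (96 left).
Mar has 31 days: +31 → Apr 1, 1917 (65 left).
Apr has 30 days: +30 → May 1, 1917 (35 left).
May has 31 days: +31 → Jun 1, 1917 (4 left).
+4 → Jun 5, 1917.

June 5, 1917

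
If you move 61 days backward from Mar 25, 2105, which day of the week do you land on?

Friday

First find the weekday of Mar 25, 2105. Doomsday rule: the anchor day for the 2100s is Sunday. For year 05: 5÷12 = 0 r 5, and 5÷4 = 1, so 0+5+1 = 6.
Sunday + 6 ≡ Saturday — that's 2105's doomsday.
In March the doomsday date is Mar 14.
Mar 25 is 11 days after Mar 14; 11 mod 7 = 4, so Saturday + 4 = Wednesday.
61 mod 7 = 5, so 61 days before a Wednesday is Wednesday − 5 = Friday.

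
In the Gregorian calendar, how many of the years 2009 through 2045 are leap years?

9

Multiples of 4 in [2009,2045]: 9.
Of those, multiples of 100: 0 (not leap unless ÷400).
Multiples of 400: 0.
Leap years = 9 − 0 + 0 = 9.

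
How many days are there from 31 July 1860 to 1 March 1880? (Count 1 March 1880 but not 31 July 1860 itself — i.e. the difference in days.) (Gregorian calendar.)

7153

Jul 31, 1860 → Jul 31, 1861: 365 days.
Jul 31, 1861 → Jul 31, 1862: 365 days.
Jul 31, 1862 → Jul 31, 1863: 365 days.
Jul 31, 1863 → Jul 31, 1864: 366 days (Feb 29, 1864 is in that span).
Jul 31, 1864 → Jul 31, 1865: 365 days.
Jul 31, 1865 → Jul 31, 1866: 365 days.
Jul 31, 1866 → Jul 31, 1867: 365 days.
Jul 31, 1867 → Jul 31, 1868: 366 days (Feb 29, 1868 is in that span).
Jul 31, 1868 → Jul 31, 1869: 365 days.
Jul 31, 1869 → Jul 31, 1870: 365 days.
Jul 31, 1870 → Jul 31, 1871: 365 days.
Jul 31, 1871 → Jul 31, 1872: 366 days (Feb 29, 1872 is in that span).
Jul 31, 1872 → Jul 31, 1873: 365 days.
Jul 31, 1873 → Jul 31, 1874: 365 days.
Jul 31, 1874 → Jul 31, 1875: 365 days.
Jul 31, 1875 → Jul 31, 1876: 366 days (Feb 29, 1876 is in that span).
Jul 31, 1876 → Jul 31, 1877: 365 days.
Jul 31, 1877 → Jul 31, 1878: 365 days.
Jul 31, 1878 → Jul 31, 1879: 365 days.
Jul 31, 1879 → Aug 31, 1879: 31 days (July has 31).
Aug 31, 1879 → Sep 30, 1879: 30 days (August has 31).
Sep 30, 1879 → Oct 30, 1879: 30 days (September has 30).
Oct 30, 1879 → Nov 30, 1879: 31 days (October has 31).
Nov 30, 1879 → Dec 30, 1879: 30 days (November has 30).
Dec 30, 1879 → Jan 30, 1880: 31 days (December has 31).
Jan 30, 1880 → Feb 29, 1880: 30 days (January has 31).
Feb 29, 1880 → Mar 1, 1880: 1 days.
Total: 7153 days.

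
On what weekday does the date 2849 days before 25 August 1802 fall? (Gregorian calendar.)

Wednesday

Aug 25, 1802 is a Wednesday.
2849 mod 7 = 0, so 2849 days before a Wednesday is Wednesday − 0 = Wednesday.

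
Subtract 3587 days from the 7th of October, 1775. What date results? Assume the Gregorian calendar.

−365 (one year) → Oct 7, 1774 (3222 left).
−365 (one year) → Oct 7, 1773 (2857 left).
−365 (one year) → Oct 7, 1772 (2492 left).
−366 (one year; includes Feb 29, 1772) → Oct 7, 1771 (2126 left).
−365 (one year) → Oct 7, 1770 (1761 left).
−365 (one year) → Oct 7, 1769 (1396 left).
−365 (one year) → Oct 7, 1768 (1031 left).
−366 (one year; includes Feb 29, 1768) → Oct 7, 1767 (665 left).
−365 (one year) → Oct 7, 1766 (300 left).
−7 → Sep 30, 1766 (end of Sep, 30 days; 293 left).
−30 → Aug 31, 1766 (end of Aug, 31 days; 263 left).
−31 → Jul 31, 1766 (end of Jul, 31 days; 232 left).
−31 → Jun 30, 1766 (end of Jun, 30 days; 201 left).
−30 → May 31, 1766 (end of May, 31 days; 171 left).
−31 → Apr 30, 1766 (end of Apr, 30 days; 140 left).
−30 → Mar 31, 1766 (end of Mar, 31 days; 110 left).
−31 → Feb 28, 1766 (end of Feb, 28 days; 79 left).
−28 → Jan 31, 1766 (end of Jan, 31 days; 51 left).
−31 → Dec 31, 1765 (end of Dec, 31 days; 20 left).
−20 → Dec 11, 1765.

December 11, 1765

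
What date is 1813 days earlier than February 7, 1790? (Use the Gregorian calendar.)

February 20, 1785

−365 (one year) → Feb 7, 1789 (1448 left).
−366 (one year; includes Feb 29, 1788) → Feb 7, 1788 (1082 left).
−365 (one year) → Feb 7, 1787 (717 left).
−365 (one year) → Feb 7, 1786 (352 left).
−7 → Jan 31, 1786 (end of Jan, 31 days; 345 left).
−31 → Dec 31, 1785 (end of Dec, 31 days; 314 left).
−31 → Nov 30, 1785 (end of Nov, 30 days; 283 left).
−30 → Oct 31, 1785 (end of Oct, 31 days; 253 left).
−31 → Sep 30, 1785 (end of Sep, 30 days; 222 left).
−30 → Aug 31, 1785 (end of Aug, 31 days; 192 left).
−31 → Jul 31, 1785 (end of Jul, 31 days; 161 left).
−31 → Jun 30, 1785 (end of Jun, 30 days; 130 left).
−30 → May 31, 1785 (end of May, 31 days; 100 left).
−31 → Apr 30, 1785 (end of Apr, 30 days; 69 left).
−30 → Mar 31, 1785 (end of Mar, 31 days; 39 left).
−31 → Feb 28, 1785 (end of Feb, 28 days; 8 left).
−8 → Feb 20, 1785.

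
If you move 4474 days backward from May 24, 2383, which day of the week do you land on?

Monday

First find the weekday of May 24, 2383. Doomsday rule: the anchor day for the 2300s is Wednesday. For year 83: 83÷12 = 6 r 11, and 11÷4 = 2, so 6+11+2 = 19.
Wednesday + 19 ≡ Monday — that's 2383's doomsday.
In May the doomsday date is May 9.
May 24 is 15 days after May 9; 15 mod 7 = 1, so Monday + 1 = Tuesday.
4474 mod 7 = 1, so 4474 days before a Tuesday is Tuesday − 1 = Monday.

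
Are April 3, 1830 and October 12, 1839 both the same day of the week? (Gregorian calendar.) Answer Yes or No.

From Apr 3, 1830 to Oct 12, 1839 is 3479 days.
3479 mod 7 = 0, so they are the same weekday.
(Apr 3, 1830 is a Saturday; Oct 12, 1839 is a Saturday.)

Yes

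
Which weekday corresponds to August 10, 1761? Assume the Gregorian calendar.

Doomsday rule: the anchor day for the 1700s is Sunday. For year 61: 61÷12 = 5 r 1, and 1÷4 = 0, so 5+1+0 = 6.
Sunday + 6 ≡ Saturday — that's 1761's doomsday.
In August the doomsday date is Aug 8.
Aug 10 is 2 days after Aug 8; 2 mod 7 = 2, so Saturday + 2 = Monday.

Monday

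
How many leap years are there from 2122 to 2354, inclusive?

56

Multiples of 4 in [2122,2354]: 58.
Of those, multiples of 100: 2 (not leap unless ÷400).
Multiples of 400: 0.
Leap years = 58 − 2 + 0 = 56.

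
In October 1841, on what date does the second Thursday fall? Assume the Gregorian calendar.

October 1, 1841 is a Friday.
The first Thursday is therefore October 7 (6 days later).
The second Thursday is 7 + 1×7 = October 14.

October 14, 1841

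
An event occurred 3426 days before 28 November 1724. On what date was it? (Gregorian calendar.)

July 13, 1715

−366 (one year; includes Feb 29, 1724) → Nov 28, 1723 (3060 left).
−365 (one year) → Nov 28, 1722 (2695 left).
−365 (one year) → Nov 28, 1721 (2330 left).
−365 (one year) → Nov 28, 1720 (1965 left).
−366 (one year; includes Feb 29, 1720) → Nov 28, 1719 (1599 left).
−365 (one year) → Nov 28, 1718 (1234 left).
−365 (one year) → Nov 28, 1717 (869 left).
−365 (one year) → Nov 28, 1716 (504 left).
−366 (one year; includes Feb 29, 1716) → Nov 28, 1715 (138 left).
−28 → Oct 31, 1715 (end of Oct, 31 days; 110 left).
−31 → Sep 30, 1715 (end of Sep, 30 days; 79 left).
−30 → Aug 31, 1715 (end of Aug, 31 days; 49 left).
−31 → Jul 31, 1715 (end of Jul, 31 days; 18 left).
−18 → Jul 13, 1715.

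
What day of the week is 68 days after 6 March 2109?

First find the weekday of Mar 6, 2109. Doomsday rule: the anchor day for the 2100s is Sunday. For year 09: 9÷12 = 0 r 9, and 9÷4 = 2, so 0+9+2 = 11.
Sunday + 11 ≡ Thursday — that's 2109's doomsday.
In March the doomsday date is Mar 14.
Mar 6 is 8 days before Mar 14; 8 mod 7 = 1, so Thursday − 1 = Wednesday.
68 mod 7 = 5, so 68 days after a Wednesday is Wednesday + 5 = Monday.

Monday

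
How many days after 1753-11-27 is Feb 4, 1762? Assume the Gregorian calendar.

Nov 27, 1753 → Nov 27, 1754: 365 days.
Nov 27, 1754 → Nov 27, 1755: 365 days.
Nov 27, 1755 → Nov 27, 1756: 366 days (Feb 29, 1756 is in that span).
Nov 27, 1756 → Nov 27, 1757: 365 days.
Nov 27, 1757 → Nov 27, 1758: 365 days.
Nov 27, 1758 → Nov 27, 1759: 365 days.
Nov 27, 1759 → Nov 27, 1760: 366 days (Feb 29, 1760 is in that span).
Nov 27, 1760 → Nov 27, 1761: 365 days.
Nov 27, 1761 → Dec 27, 1761: 30 days (November has 30).
Dec 27, 1761 → Jan 27, 1762: 31 days (December has 31).
Jan 27, 1762 → Feb 4, 1762: 8 days.
Total: 2991 days.

2991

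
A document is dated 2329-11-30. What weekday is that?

Doomsday rule: the anchor day for the 2300s is Wednesday. For year 29: 29÷12 = 2 r 5, and 5÷4 = 1, so 2+5+1 = 8.
Wednesday + 8 ≡ Thursday — that's 2329's doomsday.
In November the doomsday date is Nov 7.
Nov 30 is 23 days after Nov 7; 23 mod 7 = 2, so Thursday + 2 = Saturday.

Saturday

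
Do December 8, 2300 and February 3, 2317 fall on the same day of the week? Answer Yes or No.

Yes

From Dec 8, 2300 to Feb 3, 2317 is 5901 days.
5901 mod 7 = 0, so they are the same weekday.
(Dec 8, 2300 is a Saturday; Feb 3, 2317 is a Saturday.)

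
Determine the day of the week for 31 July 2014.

Thursday

January 1, 2014 is a Wednesday.
Jan 1, 2014 → Feb 1, 2014: 31 days (January has 31).
Feb 1, 2014 → Mar 1, 2014: 28 days (February has 28).
Mar 1, 2014 → Apr 1, 2014: 31 days (March has 31).
Apr 1, 2014 → May 1, 2014: 30 days (April has 30).
May 1, 2014 → Jun 1, 2014: 31 days (May has 31).
Jun 1, 2014 → Jul 1, 2014: 30 days (June has 30).
Jul 1, 2014 → Jul 31, 2014: 30 days.
Total: 211 days.
211 mod 7 = 1, so Wednesday + 1 = Thursday.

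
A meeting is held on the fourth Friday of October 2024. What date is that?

October 25, 2024

October 1, 2024 is a Tuesday.
The first Friday is therefore October 4 (3 days later).
The fourth Friday is 4 + 3×7 = October 25.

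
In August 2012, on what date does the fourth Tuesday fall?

August 1, 2012 is a Wednesday.
The first Tuesday is therefore August 7 (6 days later).
The fourth Tuesday is 7 + 3×7 = August 28.

August 28, 2012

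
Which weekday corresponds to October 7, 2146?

Doomsday rule: the anchor day for the 2100s is Sunday. For year 46: 46÷12 = 3 r 10, and 10÷4 = 2, so 3+10+2 = 15.
Sunday + 15 ≡ Monday — that's 2146's doomsday.
In October the doomsday date is Oct 10.
Oct 7 is 3 days before Oct 10; 3 mod 7 = 3, so Monday − 3 = Friday.

Friday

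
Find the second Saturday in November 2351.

November 10, 2351

November 1, 2351 is a Thursday.
The first Saturday is therefore November 3 (2 days later).
The second Saturday is 3 + 1×7 = November 10.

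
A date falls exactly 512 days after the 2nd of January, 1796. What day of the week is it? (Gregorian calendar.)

Sunday

Jan 2, 1796 is a Saturday.
512 mod 7 = 1, so 512 days after a Saturday is Saturday + 1 = Sunday.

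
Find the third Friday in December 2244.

December 1, 2244 is a Sunday.
The first Friday is therefore December 6 (5 days later).
The third Friday is 6 + 2×7 = December 20.

December 20, 2244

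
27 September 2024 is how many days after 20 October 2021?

Oct 20, 2021 → Oct 20, 2022: 365 days.
Oct 20, 2022 → Oct 20, 2023: 365 days.
Oct 20, 2023 → Nov 20, 2023: 31 days (October has 31).
Nov 20, 2023 → Dec 20, 2023: 30 days (November has 30).
Dec 20, 2023 → Jan 20, 2024: 31 days (December has 31).
Jan 20, 2024 → Feb 20, 2024: 31 days (January has 31).
Feb 20, 2024 → Mar 20, 2024: 29 days (February has 29).
Mar 20, 2024 → Apr 20, 2024: 31 days (March has 31).
Apr 20, 2024 → May 20, 2024: 30 days (April has 30).
May 20, 2024 → Jun 20, 2024: 31 days (May has 31).
Jun 20, 2024 → Jul 20, 2024: 30 days (June has 30).
Jul 20, 2024 → Aug 20, 2024: 31 days (July has 31).
Aug 20, 2024 → Sep 20, 2024: 31 days (August has 31).
Sep 20, 2024 → Sep 27, 2024: 7 days.
Total: 1073 days.

1073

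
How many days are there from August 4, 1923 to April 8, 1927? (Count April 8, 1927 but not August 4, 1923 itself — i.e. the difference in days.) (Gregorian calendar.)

Aug 4, 1923 → Aug 4, 1924: 366 days (Feb 29, 1924 is in that span).
Aug 4, 1924 → Aug 4, 1925: 365 days.
Aug 4, 1925 → Aug 4, 1926: 365 days.
Aug 4, 1926 → Sep 4, 1926: 31 days (August has 31).
Sep 4, 1926 → Oct 4, 1926: 30 days (September has 30).
Oct 4, 1926 → Nov 4, 1926: 31 days (October has 31).
Nov 4, 1926 → Dec 4, 1926: 30 days (November has 30).
Dec 4, 1926 → Jan 4, 1927: 31 days (December has 31).
Jan 4, 1927 → Feb 4, 1927: 31 days (January has 31).
Feb 4, 1927 → Mar 4, 1927: 28 days (February has 28).
Mar 4, 1927 → Apr 4, 1927: 31 days (March has 31).
Apr 4, 1927 → Apr 8, 1927: 4 days.
Total: 1343 days.

1343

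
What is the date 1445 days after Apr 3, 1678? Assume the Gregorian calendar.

March 18, 1682

+365 (one year) → Apr 3, 1679 (1080 left).
+366 (one year; includes Feb 29, 1680) → Apr 3, 1680 (714 left).
+365 (one year) → Apr 3, 1681 (349 left).
Apr has 30 days: +28 → May 1, 1681 (321 left).
May has 31 days: +31 → Jun 1, 1681 (290 left).
Jun has 30 days: +30 → Jul 1, 1681 (260 left).
Jul has 31 days: +31 → Aug 1, 1681 (229 left).
Aug has 31 days: +31 → Sep 1, 1681 (198 left).
Sep has 30 days: +30 → Oct 1, 1681 (168 left).
Oct has 31 days: +31 → Nov 1, 1681 (137 left).
Nov has 30 days: +30 → Dec 1, 1681 (107 left).
Dec has 31 days: +31 → Jan 1, 1682 (76 left).
Jan has 31 days: +31 → Feb 1, 1682 (45 left).
Feb has 28 days: +28 → Mar 1, 1682 (17 left).
+17 → Mar 18, 1682.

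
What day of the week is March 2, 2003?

Doomsday rule: the anchor day for the 2000s is Tuesday. For year 03: 3÷12 = 0 r 3, and 3÷4 = 0, so 0+3+0 = 3.
Tuesday + 3 ≡ Friday — that's 2003's doomsday.
In March the doomsday date is Mar 14.
Mar 2 is 12 days before Mar 14; 12 mod 7 = 5, so Friday − 5 = Sunday.

Sunday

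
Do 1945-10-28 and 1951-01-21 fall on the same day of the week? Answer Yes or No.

From Oct 28, 1945 to Jan 21, 1951 is 1911 days.
1911 mod 7 = 0, so they are the same weekday.
(Oct 28, 1945 is a Sunday; Jan 21, 1951 is a Sunday.)

Yes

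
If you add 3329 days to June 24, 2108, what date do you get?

August 5, 2117

+365 (one year) → Jun 24, 2109 (2964 left).
+365 (one year) → Jun 24, 2110 (2599 left).
+365 (one year) → Jun 24, 2111 (2234 left).
+366 (one year; includes Feb 29, 2112) → Jun 24, 2112 (1868 left).
+365 (one year) → Jun 24, 2113 (1503 left).
+365 (one year) → Jun 24, 2114 (1138 left).
+365 (one year) → Jun 24, 2115 (773 left).
+366 (one year; includes Feb 29, 2116) → Jun 24, 2116 (407 left).
+365 (one year) → Jun 24, 2117 (42 left).
Jun has 30 days: +7 → Jul 1, 2117 (35 left).
Jul has 31 days: +31 → Aug 1, 2117 (4 left).
+4 → Aug 5, 2117.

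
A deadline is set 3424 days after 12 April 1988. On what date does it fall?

+365 (one year) → Apr 12, 1989 (3059 left).
+365 (one year) → Apr 12, 1990 (2694 left).
+365 (one year) → Apr 12, 1991 (2329 left).
+366 (one year; includes Feb 29, 1992) → Apr 12, 1992 (1963 left).
+365 (one year) → Apr 12, 1993 (1598 left).
+365 (one year) → Apr 12, 1994 (1233 left).
+365 (one year) → Apr 12, 1995 (868 left).
+366 (one year; includes Feb 29, 1996) → Apr 12, 1996 (502 left).
+365 (one year) → Apr 12, 1997 (137 left).
Apr has 30 days: +19 → May 1, 1997 (118 left).
May has 31 days: +31 → Jun 1, 1997 (87 left).
Jun has 30 days: +30 → Jul 1, 1997 (57 left).
Jul has 31 days: +31 → Aug 1, 1997 (26 left).
+26 → Aug 27, 1997.

August 27, 1997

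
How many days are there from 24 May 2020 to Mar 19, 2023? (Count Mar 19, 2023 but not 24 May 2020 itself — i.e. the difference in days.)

1029

May 24, 2020 → May 24, 2021: 365 days.
May 24, 2021 → May 24, 2022: 365 days.
May 24, 2022 → Jun 24, 2022: 31 days (May has 31).
Jun 24, 2022 → Jul 24, 2022: 30 days (June has 30).
Jul 24, 2022 → Aug 24, 2022: 31 days (July has 31).
Aug 24, 2022 → Sep 24, 2022: 31 days (August has 31).
Sep 24, 2022 → Oct 24, 2022: 30 days (September has 30).
Oct 24, 2022 → Nov 24, 2022: 31 days (October has 31).
Nov 24, 2022 → Dec 24, 2022: 30 days (November has 30).
Dec 24, 2022 → Jan 24, 2023: 31 days (December has 31).
Jan 24, 2023 → Feb 24, 2023: 31 days (January has 31).
Feb 24, 2023 → Mar 19, 2023: 23 days.
Total: 1029 days.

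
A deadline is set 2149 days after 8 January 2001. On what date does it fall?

November 27, 2006

+365 (one year) → Jan 8, 2002 (1784 left).
+365 (one year) → Jan 8, 2003 (1419 left).
+365 (one year) → Jan 8, 2004 (1054 left).
+366 (one year; includes Feb 29, 2004) → Jan 8, 2005 (688 left).
+365 (one year) → Jan 8, 2006 (323 left).
Jan has 31 days: +24 → Feb 1, 2006 (299 left).
Feb has 28 days: +28 → Mar 1, 2006 (271 left).
Mar has 31 days: +31 → Apr 1, 2006 (240 left).
Apr has 30 days: +30 → May 1, 2006 (210 left).
May has 31 days: +31 → Jun 1, 2006 (179 left).
Jun has 30 days: +30 → Jul 1, 2006 (149 left).
Jul has 31 days: +31 → Aug 1, 2006 (118 left).
Aug has 31 days: +31 → Sep 1, 2006 (87 left).
Sep has 30 days: +30 → Oct 1, 2006 (57 left).
Oct has 31 days: +31 → Nov 1, 2006 (26 left).
+26 → Nov 27, 2006.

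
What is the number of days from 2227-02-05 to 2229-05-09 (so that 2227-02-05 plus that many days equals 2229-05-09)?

824

Feb 5, 2227 → Feb 5, 2228: 365 days.
Feb 5, 2228 → Feb 5, 2229: 366 days (Feb 29, 2228 is in that span).
Feb 5, 2229 → Mar 5, 2229: 28 days (February has 28).
Mar 5, 2229 → Apr 5, 2229: 31 days (March has 31).
Apr 5, 2229 → May 5, 2229: 30 days (April has 30).
May 5, 2229 → May 9, 2229: 4 days.
Total: 824 days.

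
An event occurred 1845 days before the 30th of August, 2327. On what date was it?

−365 (one year) → Aug 30, 2326 (1480 left).
−365 (one year) → Aug 30, 2325 (1115 left).
−365 (one year) → Aug 30, 2324 (750 left).
−366 (one year; includes Feb 29, 2324) → Aug 30, 2323 (384 left).
−30 → Jul 31, 2323 (end of Jul, 31 days; 354 left).
−31 → Jun 30, 2323 (end of Jun, 30 days; 323 left).
−30 → May 31, 2323 (end of May, 31 days; 293 left).
−31 → Apr 30, 2323 (end of Apr, 30 days; 262 left).
−30 → Mar 31, 2323 (end of Mar, 31 days; 232 left).
−31 → Feb 28, 2323 (end of Feb, 28 days; 201 left).
−28 → Jan 31, 2323 (end of Jan, 31 days; 173 left).
−31 → Dec 31, 2322 (end of Dec, 31 days; 142 left).
−31 → Nov 30, 2322 (end of Nov, 30 days; 111 left).
−30 → Oct 31, 2322 (end of Oct, 31 days; 81 left).
−31 → Sep 30, 2322 (end of Sep, 30 days; 50 left).
−30 → Aug 31, 2322 (end of Aug, 31 days; 20 left).
−20 → Aug 11, 2322.

August 11, 2322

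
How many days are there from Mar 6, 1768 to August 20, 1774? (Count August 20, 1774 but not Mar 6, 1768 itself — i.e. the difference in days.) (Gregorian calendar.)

2358

Mar 6, 1768 → Mar 6, 1769: 365 days.
Mar 6, 1769 → Mar 6, 1770: 365 days.
Mar 6, 1770 → Mar 6, 1771: 365 days.
Mar 6, 1771 → Mar 6, 1772: 366 days (Feb 29, 1772 is in that span).
Mar 6, 1772 → Mar 6, 1773: 365 days.
Mar 6, 1773 → Mar 6, 1774: 365 days.
Mar 6, 1774 → Apr 6, 1774: 31 days (March has 31).
Apr 6, 1774 → May 6, 1774: 30 days (April has 30).
May 6, 1774 → Jun 6, 1774: 31 days (May has 31).
Jun 6, 1774 → Jul 6, 1774: 30 days (June has 30).
Jul 6, 1774 → Aug 6, 1774: 31 days (July has 31).
Aug 6, 1774 → Aug 20, 1774: 14 days.
Total: 2358 days.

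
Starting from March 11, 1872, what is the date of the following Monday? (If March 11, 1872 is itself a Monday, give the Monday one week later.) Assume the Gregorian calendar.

Mar 11, 1872 is a Monday.
From Monday to the next Monday is 7 days.
Mar 11, 1872 + 7 = Mar 18, 1872.

March 18, 1872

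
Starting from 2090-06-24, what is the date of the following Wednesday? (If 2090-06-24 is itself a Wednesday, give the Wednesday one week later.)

Jun 24, 2090 is a Saturday.
From Saturday to the next Wednesday is 4 days.
Jun 24, 2090 + 4 = Jun 28, 2090.

June 28, 2090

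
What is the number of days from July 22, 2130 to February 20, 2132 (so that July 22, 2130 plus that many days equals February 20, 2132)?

578

Jul 22, 2130 → Jul 22, 2131: 365 days.
Jul 22, 2131 → Aug 22, 2131: 31 days (July has 31).
Aug 22, 2131 → Sep 22, 2131: 31 days (August has 31).
Sep 22, 2131 → Oct 22, 2131: 30 days (September has 30).
Oct 22, 2131 → Nov 22, 2131: 31 days (October has 31).
Nov 22, 2131 → Dec 22, 2131: 30 days (November has 30).
Dec 22, 2131 → Jan 22, 2132: 31 days (December has 31).
Jan 22, 2132 → Feb 20, 2132: 29 days.
Total: 578 days.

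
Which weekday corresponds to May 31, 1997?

Saturday

Doomsday rule: the anchor day for the 1900s is Wednesday. For year 97: 97÷12 = 8 r 1, and 1÷4 = 0, so 8+1+0 = 9.
Wednesday + 9 ≡ Friday — that's 1997's doomsday.
In May the doomsday date is May 9.
May 31 is 22 days after May 9; 22 mod 7 = 1, so Friday + 1 = Saturday.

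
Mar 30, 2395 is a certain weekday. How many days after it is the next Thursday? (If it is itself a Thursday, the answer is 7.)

7

Mar 30, 2395 is a Thursday.
From Thursday to the next Thursday is 7 days.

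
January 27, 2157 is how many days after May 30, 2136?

May 30, 2136 → May 30, 2137: 365 days.
May 30, 2137 → May 30, 2138: 365 days.
May 30, 2138 → May 30, 2139: 365 days.
May 30, 2139 → May 30, 2140: 366 days (Feb 29, 2140 is in that span).
May 30, 2140 → May 30, 2141: 365 days.
May 30, 2141 → May 30, 2142: 365 days.
May 30, 2142 → May 30, 2143: 365 days.
May 30, 2143 → May 30, 2144: 366 days (Feb 29, 2144 is in that span).
May 30, 2144 → May 30, 2145: 365 days.
May 30, 2145 → May 30, 2146: 365 days.
May 30, 2146 → May 30, 2147: 365 days.
May 30, 2147 → May 30, 2148: 366 days (Feb 29, 2148 is in that span).
May 30, 2148 → May 30, 2149: 365 days.
May 30, 2149 → May 30, 2150: 365 days.
May 30, 2150 → May 30, 2151: 365 days.
May 30, 2151 → May 30, 2152: 366 days (Feb 29, 2152 is in that span).
May 30, 2152 → May 30, 2153: 365 days.
May 30, 2153 → May 30, 2154: 365 days.
May 30, 2154 → May 30, 2155: 365 days.
May 30, 2155 → May 30, 2156: 366 days (Feb 29, 2156 is in that span).
May 30, 2156 → Jun 30, 2156: 31 days (May has 31).
Jun 30, 2156 → Jul 30, 2156: 30 days (June has 30).
Jul 30, 2156 → Aug 30, 2156: 31 days (July has 31).
Aug 30, 2156 → Sep 30, 2156: 31 days (August has 31).
Sep 30, 2156 → Oct 30, 2156: 30 days (September has 30).
Oct 30, 2156 → Nov 30, 2156: 31 days (October has 31).
Nov 30, 2156 → Dec 30, 2156: 30 days (November has 30).
Dec 30, 2156 → Jan 27, 2157: 28 days.
Total: 7547 days.

7547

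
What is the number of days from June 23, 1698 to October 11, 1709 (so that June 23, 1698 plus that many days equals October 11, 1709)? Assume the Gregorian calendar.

4127

Jun 23, 1698 → Jun 23, 1699: 365 days.
Jun 23, 1699 → Jun 23, 1700: 365 days.
Jun 23, 1700 → Jun 23, 1701: 365 days.
Jun 23, 1701 → Jun 23, 1702: 365 days.
Jun 23, 1702 → Jun 23, 1703: 365 days.
Jun 23, 1703 → Jun 23, 1704: 366 days (Feb 29, 1704 is in that span).
Jun 23, 1704 → Jun 23, 1705: 365 days.
Jun 23, 1705 → Jun 23, 1706: 365 days.
Jun 23, 1706 → Jun 23, 1707: 365 days.
Jun 23, 1707 → Jun 23, 1708: 366 days (Feb 29, 1708 is in that span).
Jun 23, 1708 → Jun 23, 1709: 365 days.
Jun 23, 1709 → Jul 23, 1709: 30 days (June has 30).
Jul 23, 1709 → Aug 23, 1709: 31 days (July has 31).
Aug 23, 1709 → Sep 23, 1709: 31 days (August has 31).
Sep 23, 1709 → Oct 11, 1709: 18 days.
Total: 4127 days.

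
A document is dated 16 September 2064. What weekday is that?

Tuesday

Doomsday rule: the anchor day for the 2000s is Tuesday. For year 64: 64÷12 = 5 r 4, and 4÷4 = 1, so 5+4+1 = 10.
Tuesday + 10 ≡ Friday — that's 2064's doomsday.
In September the doomsday date is Sep 5.
Sep 16 is 11 days after Sep 5; 11 mod 7 = 4, so Friday + 4 = Tuesday.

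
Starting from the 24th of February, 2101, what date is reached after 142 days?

July 16, 2101

Feb has 28 days: +5 → Mar 1, 2101 (137 left).
Mar has 31 days: +31 → Apr 1, 2101 (106 left).
Apr has 30 days: +30 → May 1, 2101 (76 left).
May has 31 days: +31 → Jun 1, 2101 (45 left).
Jun has 30 days: +30 → Jul 1, 2101 (15 left).
+15 → Jul 16, 2101.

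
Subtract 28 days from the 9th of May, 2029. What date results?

April 11, 2029

−9 → Apr 30, 2029 (end of Apr, 30 days; 19 left).
−19 → Apr 11, 2029.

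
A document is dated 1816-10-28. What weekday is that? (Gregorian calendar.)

Monday

Doomsday rule: the anchor day for the 1800s is Friday. For year 16: 16÷12 = 1 r 4, and 4÷4 = 1, so 1+4+1 = 6.
Friday + 6 ≡ Thursday — that's 1816's doomsday.
In October the doomsday date is Oct 10.
Oct 28 is 18 days after Oct 10; 18 mod 7 = 4, so Thursday + 4 = Monday.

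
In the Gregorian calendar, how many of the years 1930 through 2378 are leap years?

109

Multiples of 4 in [1930,2378]: 112.
Of those, multiples of 100: 4 (not leap unless ÷400).
Multiples of 400: 1.
Leap years = 112 − 4 + 1 = 109.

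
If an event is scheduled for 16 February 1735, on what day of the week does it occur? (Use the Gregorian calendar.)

Wednesday

Doomsday rule: the anchor day for the 1700s is Sunday. For year 35: 35÷12 = 2 r 11, and 11÷4 = 2, so 2+11+2 = 15.
Sunday + 15 ≡ Monday — that's 1735's doomsday.
In February the doomsday date is Feb 28 (1735 is not a leap year).
Feb 16 is 12 days before Feb 28; 12 mod 7 = 5, so Monday − 5 = Wednesday.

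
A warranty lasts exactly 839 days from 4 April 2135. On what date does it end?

July 21, 2137

+366 (one year; includes Feb 29, 2136) → Apr 4, 2136 (473 left).
+365 (one year) → Apr 4, 2137 (108 left).
Apr has 30 days: +27 → May 1, 2137 (81 left).
May has 31 days: +31 → Jun 1, 2137 (50 left).
Jun has 30 days: +30 → Jul 1, 2137 (20 left).
+20 → Jul 21, 2137.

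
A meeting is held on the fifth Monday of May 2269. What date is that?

May 1, 2269 is a Saturday.
The first Monday is therefore May 3 (2 days later).
The fifth Monday is 3 + 4×7 = May 31.

May 31, 2269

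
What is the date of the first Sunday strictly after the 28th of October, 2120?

Oct 28, 2120 is a Monday.
From Monday to the next Sunday is 6 days.
Oct 28, 2120 + 6 = Nov 3, 2120.

November 3, 2120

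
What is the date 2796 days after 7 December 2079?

+366 (one year; includes Feb 29, 2080) → Dec 7, 2080 (2430 left).
+365 (one year) → Dec 7, 2081 (2065 left).
+365 (one year) → Dec 7, 2082 (1700 left).
+365 (one year) → Dec 7, 2083 (1335 left).
+366 (one year; includes Feb 29, 2084) → Dec 7, 2084 (969 left).
+365 (one year) → Dec 7, 2085 (604 left).
+365 (one year) → Dec 7, 2086 (239 left).
Dec has 31 days: +25 → Jan 1, 2087 (214 left).
Jan has 31 days: +31 → Feb 1, 2087 (183 left).
Feb has 28 days: +28 → Mar 1, 2087 (155 left).
Mar has 31 days: +31 → Apr 1, 2087 (124 left).
Apr has 30 days: +30 → May 1, 2087 (94 left).
May has 31 days: +31 → Jun 1, 2087 (63 left).
Jun has 30 days: +30 → Jul 1, 2087 (33 left).
Jul has 31 days: +31 → Aug 1, 2087 (2 left).
+2 → Aug 3, 2087.

August 3, 2087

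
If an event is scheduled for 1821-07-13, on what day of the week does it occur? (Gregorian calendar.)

Doomsday rule: the anchor day for the 1800s is Friday. For year 21: 21÷12 = 1 r 9, and 9÷4 = 2, so 1+9+2 = 12.
Friday + 12 ≡ Wednesday — that's 1821's doomsday.
In July the doomsday date is Jul 11.
Jul 13 is 2 days after Jul 11; 2 mod 7 = 2, so Wednesday + 2 = Friday.

Friday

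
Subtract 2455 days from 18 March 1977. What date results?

−365 (one year) → Mar 18, 1976 (2090 left).
−366 (one year; includes Feb 29, 1976) → Mar 18, 1975 (1724 left).
−365 (one year) → Mar 18, 1974 (1359 left).
−365 (one year) → Mar 18, 1973 (994 left).
−365 (one year) → Mar 18, 1972 (629 left).
−366 (one year; includes Feb 29, 1972) → Mar 18, 1971 (263 left).
−18 → Feb 28, 1971 (end of Feb, 28 days; 245 left).
−28 → Jan 31, 1971 (end of Jan, 31 days; 217 left).
−31 → Dec 31, 1970 (end of Dec, 31 days; 186 left).
−31 → Nov 30, 1970 (end of Nov, 30 days; 155 left).
−30 → Oct 31, 1970 (end of Oct, 31 days; 125 left).
−31 → Sep 30, 1970 (end of Sep, 30 days; 94 left).
−30 → Aug 31, 1970 (end of Aug, 31 days; 64 left).
−31 → Jul 31, 1970 (end of Jul, 31 days; 33 left).
−31 → Jun 30, 1970 (end of Jun, 30 days; 2 left).
−2 → Jun 28, 1970.

June 28, 1970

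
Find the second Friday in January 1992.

January 10, 1992

January 1, 1992 is a Wednesday.
The first Friday is therefore January 3 (2 days later).
The second Friday is 3 + 1×7 = January 10.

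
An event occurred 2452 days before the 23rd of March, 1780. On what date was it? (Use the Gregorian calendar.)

−366 (one year; includes Feb 29, 1780) → Mar 23, 1779 (2086 left).
−365 (one year) → Mar 23, 1778 (1721 left).
−365 (one year) → Mar 23, 1777 (1356 left).
−365 (one year) → Mar 23, 1776 (991 left).
−366 (one year; includes Feb 29, 1776) → Mar 23, 1775 (625 left).
−365 (one year) → Mar 23, 1774 (260 left).
−23 → Feb 28, 1774 (end of Feb, 28 days; 237 left).
−28 → Jan 31, 1774 (end of Jan, 31 days; 209 left).
−31 → Dec 31, 1773 (end of Dec, 31 days; 178 left).
−31 → Nov 30, 1773 (end of Nov, 30 days; 147 left).
−30 → Oct 31, 1773 (end of Oct, 31 days; 117 left).
−31 → Sep 30, 1773 (end of Sep, 30 days; 86 left).
−30 → Aug 31, 1773 (end of Aug, 31 days; 56 left).
−31 → Jul 31, 1773 (end of Jul, 31 days; 25 left).
−25 → Jul 6, 1773.

July 6, 1773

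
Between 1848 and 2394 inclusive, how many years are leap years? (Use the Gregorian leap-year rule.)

Multiples of 4 in [1848,2394]: 137.
Of those, multiples of 100: 5 (not leap unless ÷400).
Multiples of 400: 1.
Leap years = 137 − 5 + 1 = 133.

133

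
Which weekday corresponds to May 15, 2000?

Doomsday rule: the anchor day for the 2000s is Tuesday. For year 00: 0÷12 = 0 r 0, and 0÷4 = 0, so 0+0+0 = 0.
Tuesday + 0 ≡ Tuesday — that's 2000's doomsday.
In May the doomsday date is May 9.
May 15 is 6 days after May 9; 6 mod 7 = 6, so Tuesday + 6 = Monday.

Monday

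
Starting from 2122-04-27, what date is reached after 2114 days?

February 9, 2128

+365 (one year) → Apr 27, 2123 (1749 left).
+366 (one year; includes Feb 29, 2124) → Apr 27, 2124 (1383 left).
+365 (one year) → Apr 27, 2125 (1018 left).
+365 (one year) → Apr 27, 2126 (653 left).
+365 (one year) → Apr 27, 2127 (288 left).
Apr has 30 days: +4 → May 1, 2127 (284 left).
May has 31 days: +31 → Jun 1, 2127 (253 left).
Jun has 30 days: +30 → Jul 1, 2127 (223 left).
Jul has 31 days: +31 → Aug 1, 2127 (192 left).
Aug has 31 days: +31 → Sep 1, 2127 (161 left).
Sep has 30 days: +30 → Oct 1, 2127 (131 left).
Oct has 31 days: +31 → Nov 1, 2127 (100 left).
Nov has 30 days: +30 → Dec 1, 2127 (70 left).
Dec has 31 days: +31 → Jan 1, 2128 (39 left).
Jan has 31 days: +31 → Feb 1, 2128 (8 left).
+8 → Feb 9, 2128.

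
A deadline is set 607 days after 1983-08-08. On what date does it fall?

+366 (one year; includes Feb 29, 1984) → Aug 8, 1984 (241 left).
Aug has 31 days: +24 → Sep 1, 1984 (217 left).
Sep has 30 days: +30 → Oct 1, 1984 (187 left).
Oct has 31 days: +31 → Nov 1, 1984 (156 left).
Nov has 30 days: +30 → Dec 1, 1984 (126 left).
Dec has 31 days: +31 → Jan 1, 1985 (95 left).
Jan has 31 days: +31 → Feb 1, 1985 (64 left).
Feb has 28 days: +28 → Mar 1, 1985 (36 left).
Mar has 31 days: +31 → Apr 1, 1985 (5 left).
+5 → Apr 6, 1985.

April 6, 1985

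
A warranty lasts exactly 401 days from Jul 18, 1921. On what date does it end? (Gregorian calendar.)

+365 (one year) → Jul 18, 1922 (36 left).
Jul has 31 days: +14 → Aug 1, 1922 (22 left).
+22 → Aug 23, 1922.

August 23, 1922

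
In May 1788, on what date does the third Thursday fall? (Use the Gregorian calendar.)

May 1, 1788 is a Thursday.
The first Thursday is therefore May 1 (same day).
The third Thursday is 1 + 2×7 = May 15.

May 15, 1788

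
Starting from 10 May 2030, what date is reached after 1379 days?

+365 (one year) → May 10, 2031 (1014 left).
+366 (one year; includes Feb 29, 2032) → May 10, 2032 (648 left).
+365 (one year) → May 10, 2033 (283 left).
May has 31 days: +22 → Jun 1, 2033 (261 left).
Jun has 30 days: +30 → Jul 1, 2033 (231 left).
Jul has 31 days: +31 → Aug 1, 2033 (200 left).
Aug has 31 days: +31 → Sep 1, 2033 (169 left).
Sep has 30 days: +30 → Oct 1, 2033 (139 left).
Oct has 31 days: +31 → Nov 1, 2033 (108 left).
Nov has 30 days: +30 → Dec 1, 2033 (78 left).
Dec has 31 days: +31 → Jan 1, 2034 (47 left).
Jan has 31 days: +31 → Feb 1, 2034 (16 left).
+16 → Feb 17, 2034.

February 17, 2034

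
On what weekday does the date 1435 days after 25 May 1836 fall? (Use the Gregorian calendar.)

First find the weekday of May 25, 1836. Doomsday rule: the anchor day for the 1800s is Friday. For year 36: 36÷12 = 3 r 0, and 0÷4 = 0, so 3+0+0 = 3.
Friday + 3 ≡ Monday — that's 1836's doomsday.
In May the doomsday date is May 9.
May 25 is 16 days after May 9; 16 mod 7 = 2, so Monday + 2 = Wednesday.
1435 mod 7 = 0, so 1435 days after a Wednesday is Wednesday + 0 = Wednesday.

Wednesday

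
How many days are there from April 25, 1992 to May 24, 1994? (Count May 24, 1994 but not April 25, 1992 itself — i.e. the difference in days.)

Apr 25, 1992 → Apr 25, 1993: 365 days.
Apr 25, 1993 → May 25, 1993: 30 days (April has 30).
May 25, 1993 → Jun 25, 1993: 31 days (May has 31).
Jun 25, 1993 → Jul 25, 1993: 30 days (June has 30).
Jul 25, 1993 → Aug 25, 1993: 31 days (July has 31).
Aug 25, 1993 → Sep 25, 1993: 31 days (August has 31).
Sep 25, 1993 → Oct 25, 1993: 30 days (September has 30).
Oct 25, 1993 → Nov 25, 1993: 31 days (October has 31).
Nov 25, 1993 → Dec 25, 1993: 30 days (November has 30).
Dec 25, 1993 → Jan 25, 1994: 31 days (December has 31).
Jan 25, 1994 → Feb 25, 1994: 31 days (January has 31).
Feb 25, 1994 → Mar 25, 1994: 28 days (February has 28).
Mar 25, 1994 → Apr 25, 1994: 31 days (March has 31).
Apr 25, 1994 → May 24, 1994: 29 days.
Total: 759 days.

759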